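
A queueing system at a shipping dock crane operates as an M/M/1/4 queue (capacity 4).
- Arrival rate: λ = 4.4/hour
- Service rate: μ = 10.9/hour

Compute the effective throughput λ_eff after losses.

ρ = λ/μ = 4.4/10.9 = 0.4037
P₀ = (1-ρ)/(1-ρ^(K+1)) = (1-0.4037)/(1-0.4037^5) = 0.59630/0.98928 = 0.6028
P_K = P₀×ρ^K = 0.6028 × 0.4037^4 = 0.6028 × 0.02656 = 0.01601
λ_eff = λ(1-P_K) = 4.4 × (1 - 0.01601) = 4.4 × 0.9840 = 4.3296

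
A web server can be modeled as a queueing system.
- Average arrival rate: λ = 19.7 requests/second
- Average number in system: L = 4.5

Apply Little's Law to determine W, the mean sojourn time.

Little's Law: L = λW, so W = L/λ
W = 4.5/19.7 = 0.2284 seconds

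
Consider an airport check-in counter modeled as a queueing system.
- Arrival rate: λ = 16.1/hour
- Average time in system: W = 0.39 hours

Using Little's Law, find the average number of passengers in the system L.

Little's Law: L = λW
L = 16.1 × 0.39 = 6.2790 passengers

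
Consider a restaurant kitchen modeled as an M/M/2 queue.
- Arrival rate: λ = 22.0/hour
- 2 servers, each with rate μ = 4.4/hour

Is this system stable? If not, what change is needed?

Stability requires ρ = λ/(cμ) < 1
ρ = 22.0/(2 × 4.4) = 22.0/8.80 = 2.5000
Since 2.5000 ≥ 1, the system is UNSTABLE.
Need c > λ/μ = 22.0/4.4 = 5.00.
Minimum servers needed: c = 6.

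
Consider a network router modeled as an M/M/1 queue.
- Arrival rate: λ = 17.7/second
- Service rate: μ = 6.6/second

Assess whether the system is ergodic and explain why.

Stability requires ρ = λ/(cμ) < 1
ρ = 17.7/(1 × 6.6) = 17.7/6.60 = 2.6818
Since 2.6818 ≥ 1, the system is UNSTABLE.
Queue grows without bound. Need μ > λ = 17.7.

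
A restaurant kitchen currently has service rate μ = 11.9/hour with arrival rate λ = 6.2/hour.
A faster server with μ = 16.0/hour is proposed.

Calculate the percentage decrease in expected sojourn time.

System 1: ρ₁ = 6.2/11.9 = 0.5210, W₁ = 1/(11.9-6.2) = 0.17544
System 2: ρ₂ = 6.2/16.0 = 0.3875, W₂ = 1/(16.0-6.2) = 0.10204
Improvement: (W₁-W₂)/W₁ = (0.17544-0.10204)/0.17544 = 41.84%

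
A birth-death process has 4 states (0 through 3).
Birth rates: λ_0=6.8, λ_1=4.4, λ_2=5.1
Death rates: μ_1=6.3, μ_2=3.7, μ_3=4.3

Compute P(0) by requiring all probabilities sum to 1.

Ratios P(n)/P(0) = (λ₀···λₙ₋₁)/(μ₁···μₙ):
P(1)/P(0) = (6.8)/(6.3) = 1.07937
P(2)/P(0) = (6.8×4.4)/(6.3×3.7) = 1.28357
P(3)/P(0) = (6.8×4.4×5.1)/(6.3×3.7×4.3) = 1.52237

Normalization: ∑ P(n) = 1
P(0) × (1.00000 + 1.07937 + 1.28357 + 1.52237) = 1
P(0) × 4.8853 = 1
P(0) = 1/4.8853 = 0.2047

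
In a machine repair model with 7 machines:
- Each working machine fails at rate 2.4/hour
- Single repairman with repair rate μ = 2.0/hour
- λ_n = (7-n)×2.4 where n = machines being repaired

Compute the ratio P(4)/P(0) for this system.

P(4)/P(0) = ∏_{i=0}^{4-1} λ_i/μ_{i+1}
= (7-0)×2.4/2.0 × (7-1)×2.4/2.0 × (7-2)×2.4/2.0 × (7-3)×2.4/2.0
= 1741.8240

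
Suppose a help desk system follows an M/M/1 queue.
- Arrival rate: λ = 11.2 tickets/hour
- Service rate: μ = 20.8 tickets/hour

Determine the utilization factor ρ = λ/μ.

Server utilization: ρ = λ/μ
ρ = 11.2/20.8 = 0.5385
The server is busy 53.85% of the time.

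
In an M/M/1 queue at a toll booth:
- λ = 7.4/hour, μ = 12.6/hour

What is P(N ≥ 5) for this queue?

ρ = λ/μ = 7.4/12.6 = 0.5873
P(N ≥ n) = ρⁿ
P(N ≥ 5) = 0.5873^5
P(N ≥ 5) = 0.06987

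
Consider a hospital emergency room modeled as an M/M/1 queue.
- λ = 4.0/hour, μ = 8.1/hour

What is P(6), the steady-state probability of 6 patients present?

ρ = λ/μ = 4.0/8.1 = 0.49383
P(n) = (1-ρ)ρⁿ
P(6) = (1-0.49383) × 0.49383^6
P(6) = 0.50617 × 0.014503
P(6) = 0.007341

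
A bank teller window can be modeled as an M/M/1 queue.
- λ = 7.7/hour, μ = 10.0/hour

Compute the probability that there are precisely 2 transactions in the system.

ρ = λ/μ = 7.7/10.0 = 0.7700
P(n) = (1-ρ)ρⁿ
P(2) = (1-0.7700) × 0.7700^2
P(2) = 0.2300 × 0.5929
P(2) = 0.1364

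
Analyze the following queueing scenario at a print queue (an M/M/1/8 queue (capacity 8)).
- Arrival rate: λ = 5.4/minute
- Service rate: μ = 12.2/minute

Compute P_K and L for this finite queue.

ρ = λ/μ = 5.4/12.2 = 0.442623
P₀ = (1-ρ)/(1-ρ^(K+1)) = (1-0.442623)/(1-0.442623^9) = 0.55738/0.99935 = 0.5577
P_K = P₀×ρ^K = 0.55774 × 0.442623^8 = 0.55774 × 0.0014732 = 0.0008217
Blocking probability P_8 = 0.0008217 (0.08217%)
L = ρ[1 - (K+1)ρ^K + Kρ^(K+1)] / [(1-ρ)(1-ρ^(K+1))]
L = 0.442623 × (1 - 9×0.001473 + 8×0.0006521) / ((1 - 0.442623) × (1 - 0.0006521)) = 0.7882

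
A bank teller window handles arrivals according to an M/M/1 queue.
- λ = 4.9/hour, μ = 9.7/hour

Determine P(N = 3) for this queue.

ρ = λ/μ = 4.9/9.7 = 0.50515
P(n) = (1-ρ)ρⁿ
P(3) = (1-0.50515) × 0.50515^3
P(3) = 0.4949 × 0.1289
P(3) = 0.06379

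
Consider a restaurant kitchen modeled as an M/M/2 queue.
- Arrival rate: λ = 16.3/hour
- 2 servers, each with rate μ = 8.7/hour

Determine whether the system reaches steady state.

Stability requires ρ = λ/(cμ) < 1
ρ = 16.3/(2 × 8.7) = 16.3/17.40 = 0.9368
Since 0.9368 < 1, the system is STABLE.
The servers are busy 93.68% of the time.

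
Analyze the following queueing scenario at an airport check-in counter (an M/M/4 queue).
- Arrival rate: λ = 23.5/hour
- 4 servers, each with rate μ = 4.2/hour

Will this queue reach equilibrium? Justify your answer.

Stability requires ρ = λ/(cμ) < 1
ρ = 23.5/(4 × 4.2) = 23.5/16.80 = 1.3988
Since 1.3988 ≥ 1, the system is UNSTABLE.
Need c > λ/μ = 23.5/4.2 = 5.60.
Minimum servers needed: c = 6.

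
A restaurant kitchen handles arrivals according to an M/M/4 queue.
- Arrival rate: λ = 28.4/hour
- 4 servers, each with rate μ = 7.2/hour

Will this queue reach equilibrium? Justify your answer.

Stability requires ρ = λ/(cμ) < 1
ρ = 28.4/(4 × 7.2) = 28.4/28.80 = 0.9861
Since 0.9861 < 1, the system is STABLE.
The servers are busy 98.61% of the time.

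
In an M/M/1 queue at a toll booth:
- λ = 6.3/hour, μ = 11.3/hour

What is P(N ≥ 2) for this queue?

ρ = λ/μ = 6.3/11.3 = 0.5575
P(N ≥ n) = ρⁿ
P(N ≥ 2) = 0.5575^2
P(N ≥ 2) = 0.3108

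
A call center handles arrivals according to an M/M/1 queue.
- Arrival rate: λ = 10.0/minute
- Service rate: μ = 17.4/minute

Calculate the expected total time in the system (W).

First, compute utilization: ρ = λ/μ = 10.0/17.4 = 0.5747
For M/M/1: W = 1/(μ-λ)
W = 1/(17.4-10.0) = 1/7.40
W = 0.1351 minutes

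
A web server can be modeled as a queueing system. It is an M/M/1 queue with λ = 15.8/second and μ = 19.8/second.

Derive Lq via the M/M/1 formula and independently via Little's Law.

Method 1 (direct): Lq = λ²/(μ(μ-λ)) = 249.64/(19.8 × 4.00) = 3.1520

Method 2 (Little's Law):
W = 1/(μ-λ) = 1/4.00 = 0.25000
Wq = W - 1/μ = 0.25000 - 0.050505 = 0.199495
Lq = λWq = 15.8 × 0.199495 = 3.1520 ✔ (matches Method 1)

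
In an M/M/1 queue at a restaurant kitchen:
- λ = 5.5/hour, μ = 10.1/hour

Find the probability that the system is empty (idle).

ρ = λ/μ = 5.5/10.1 = 0.5446
P(0) = 1 - ρ = 1 - 0.5446 = 0.4554
The server is idle 45.54% of the time.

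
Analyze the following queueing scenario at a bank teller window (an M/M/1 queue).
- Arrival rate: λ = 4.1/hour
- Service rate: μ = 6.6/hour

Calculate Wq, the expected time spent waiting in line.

First, compute utilization: ρ = λ/μ = 4.1/6.6 = 0.6212
For M/M/1: Wq = λ/(μ(μ-λ))
Wq = 4.1/(6.6 × (6.6-4.1))
Wq = 4.1/(6.6 × 2.50)
Wq = 0.2485 hours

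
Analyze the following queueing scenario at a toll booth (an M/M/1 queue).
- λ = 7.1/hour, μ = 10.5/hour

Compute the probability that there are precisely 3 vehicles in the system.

ρ = λ/μ = 7.1/10.5 = 0.6762
P(n) = (1-ρ)ρⁿ
P(3) = (1-0.6762) × 0.6762^3
P(3) = 0.3238 × 0.3092
P(3) = 0.1001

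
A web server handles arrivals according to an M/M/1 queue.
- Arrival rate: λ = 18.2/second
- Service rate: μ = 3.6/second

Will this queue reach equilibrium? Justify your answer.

Stability requires ρ = λ/(cμ) < 1
ρ = 18.2/(1 × 3.6) = 18.2/3.60 = 5.0556
Since 5.0556 ≥ 1, the system is UNSTABLE.
Queue grows without bound. Need μ > λ = 18.2.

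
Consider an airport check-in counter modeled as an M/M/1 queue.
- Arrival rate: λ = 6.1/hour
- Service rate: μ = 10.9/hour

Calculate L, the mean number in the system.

ρ = λ/μ = 6.1/10.9 = 0.5596
For M/M/1: L = λ/(μ-λ)
L = 6.1/(10.9-6.1) = 6.1/4.80
L = 1.2708 passengers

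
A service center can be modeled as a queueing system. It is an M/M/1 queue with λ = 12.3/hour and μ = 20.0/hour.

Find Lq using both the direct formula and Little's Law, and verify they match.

Method 1 (direct): Lq = λ²/(μ(μ-λ)) = 151.29/(20.0 × 7.70) = 0.9824

Method 2 (Little's Law):
W = 1/(μ-λ) = 1/7.70 = 0.12987
Wq = W - 1/μ = 0.12987 - 0.050000 = 0.07987
Lq = λWq = 12.3 × 0.07987 = 0.9824 ✔ (matches Method 1)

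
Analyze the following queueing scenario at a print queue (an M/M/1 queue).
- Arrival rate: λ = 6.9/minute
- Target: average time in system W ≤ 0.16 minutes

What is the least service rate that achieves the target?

For M/M/1: W = 1/(μ-λ)
Need W ≤ 0.16, so 1/(μ-λ) ≤ 0.16
μ - λ ≥ 1/0.16 = 6.2500
μ ≥ 6.9 + 6.2500 = 13.1500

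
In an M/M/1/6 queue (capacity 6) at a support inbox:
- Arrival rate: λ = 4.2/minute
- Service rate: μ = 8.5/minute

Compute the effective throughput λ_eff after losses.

ρ = λ/μ = 4.2/8.5 = 0.49412
P₀ = (1-ρ)/(1-ρ^(K+1)) = (1-0.49412)/(1-0.49412^7) = 0.50588/0.99281 = 0.5095
P_K = P₀×ρ^K = 0.50954 × 0.49412^6 = 0.50954 × 0.014554 = 0.007416
λ_eff = λ(1-P_K) = 4.2 × (1 - 0.007416) = 4.2 × 0.9926 = 4.1689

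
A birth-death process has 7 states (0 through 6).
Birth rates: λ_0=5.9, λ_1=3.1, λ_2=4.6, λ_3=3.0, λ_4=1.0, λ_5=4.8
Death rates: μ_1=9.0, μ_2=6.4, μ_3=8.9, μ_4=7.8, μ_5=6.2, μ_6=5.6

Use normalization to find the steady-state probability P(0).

Ratios P(n)/P(0) = (λ₀···λₙ₋₁)/(μ₁···μₙ):
P(1)/P(0) = (5.9)/(9.0) = 0.6556
P(2)/P(0) = (5.9×3.1)/(9.0×6.4) = 0.3175
P(3)/P(0) = (5.9×3.1×4.6)/(9.0×6.4×8.9) = 0.1641
P(4)/P(0) = (5.9×3.1×4.6×3.0)/(9.0×6.4×8.9×7.8) = 0.06312
P(5)/P(0) = (5.9×3.1×4.6×3.0×1.0)/(9.0×6.4×8.9×7.8×6.2) = 0.01018
P(6)/P(0) = (5.9×3.1×4.6×3.0×1.0×4.8)/(9.0×6.4×8.9×7.8×6.2×5.6) = 0.008727

Normalization: ∑ P(n) = 1
P(0) × (1.0000 + 0.6556 + 0.3175 + 0.1641 + 0.06312 + 0.01018 + 0.008727) = 1
P(0) × 2.2192 = 1
P(0) = 1/2.2192 = 0.4506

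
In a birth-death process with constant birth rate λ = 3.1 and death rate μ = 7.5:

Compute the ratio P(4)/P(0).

For constant rates: P(n)/P(0) = (λ/μ)^n
P(4)/P(0) = (3.1/7.5)^4 = 0.41333^4 = 0.02919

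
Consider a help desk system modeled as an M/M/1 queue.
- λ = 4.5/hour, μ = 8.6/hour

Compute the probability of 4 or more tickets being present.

ρ = λ/μ = 4.5/8.6 = 0.523256
P(N ≥ n) = ρⁿ
P(N ≥ 4) = 0.523256^4
P(N ≥ 4) = 0.07496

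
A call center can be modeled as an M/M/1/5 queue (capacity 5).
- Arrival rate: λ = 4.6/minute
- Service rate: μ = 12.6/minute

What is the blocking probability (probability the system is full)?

ρ = λ/μ = 4.6/12.6 = 0.365079
P₀ = (1-ρ)/(1-ρ^(K+1)) = (1-0.365079)/(1-0.365079^6) = 0.6349/0.9976 = 0.6364
P_K = P₀×ρ^K = 0.6364 × 0.365079^5 = 0.6364 × 0.006485 = 0.004127
Blocking probability = 0.41%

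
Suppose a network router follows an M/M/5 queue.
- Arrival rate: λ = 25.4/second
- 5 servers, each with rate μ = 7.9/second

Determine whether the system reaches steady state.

Stability requires ρ = λ/(cμ) < 1
ρ = 25.4/(5 × 7.9) = 25.4/39.50 = 0.6430
Since 0.6430 < 1, the system is STABLE.
The servers are busy 64.30% of the time.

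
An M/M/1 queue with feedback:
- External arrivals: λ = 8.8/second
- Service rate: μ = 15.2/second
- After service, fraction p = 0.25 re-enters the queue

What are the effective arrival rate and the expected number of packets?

Effective arrival rate: λ_eff = λ/(1-p) = 8.8/(1-0.25) = 8.8/0.75 = 11.7333
ρ = λ_eff/μ = 11.7333/15.2 = 0.77193
L = ρ/(1-ρ) = 0.77193/(1-0.77193) = 3.3846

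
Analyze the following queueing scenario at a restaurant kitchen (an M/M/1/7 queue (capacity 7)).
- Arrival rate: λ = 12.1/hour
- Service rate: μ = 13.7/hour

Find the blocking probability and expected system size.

ρ = λ/μ = 12.1/13.7 = 0.8832
P₀ = (1-ρ)/(1-ρ^(K+1)) = (1-0.8832)/(1-0.8832^8) = 0.1168/0.6298 = 0.1855
P_K = P₀×ρ^K = 0.185465 × 0.8832^7 = 0.185465 × 0.419192 = 0.07775
Blocking probability P_7 = 0.07775 (7.77%)
L = ρ[1 - (K+1)ρ^K + Kρ^(K+1)] / [(1-ρ)(1-ρ^(K+1))]
L = 0.8832 × (1 - 8×0.419192 + 7×0.370231) / ((1 - 0.8832) × (1 - 0.370231)) = 2.8586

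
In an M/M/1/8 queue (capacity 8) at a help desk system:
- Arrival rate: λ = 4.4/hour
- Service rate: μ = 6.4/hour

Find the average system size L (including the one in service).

ρ = λ/μ = 4.4/6.4 = 0.6875
P₀ = (1-ρ)/(1-ρ^(K+1)) = (1-0.6875)/(1-0.6875^9) = 0.3125/0.9657 = 0.3236
P_K = P₀×ρ^K = 0.3236 × 0.6875^8 = 0.3236 × 0.04991 = 0.01615
L = ρ[1 - (K+1)ρ^K + Kρ^(K+1)] / [(1-ρ)(1-ρ^(K+1))]
L = 0.6875 × (1 - 9×0.049909 + 8×0.034313) / ((1 - 0.6875) × (1 - 0.034313)) = 1.8802 tickets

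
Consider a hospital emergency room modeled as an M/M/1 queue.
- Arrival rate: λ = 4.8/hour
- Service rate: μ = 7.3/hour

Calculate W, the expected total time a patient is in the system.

First, compute utilization: ρ = λ/μ = 4.8/7.3 = 0.6575
For M/M/1: W = 1/(μ-λ)
W = 1/(7.3-4.8) = 1/2.50
W = 0.4000 hours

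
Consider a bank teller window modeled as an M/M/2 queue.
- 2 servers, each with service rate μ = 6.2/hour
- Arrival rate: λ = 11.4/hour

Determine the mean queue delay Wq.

Traffic intensity: ρ = λ/(cμ) = 11.4/(2×6.2) = 0.9194
Since ρ = 0.9194 < 1, system is stable.
Offered load a = λ/μ = cρ = 11.4/6.2 = 1.8387
P₀ = [ Σₙ₌₀^1 aⁿ/n! + a^2/(2!(1-ρ)) ]⁻¹
Σ = a^0/0! + a^1/1! = 1.0000 + 1.8387 = 2.8387
a^2/(2!(1-ρ)) = 3.38085/(2 × 0.0806452) = 20.9613
P₀ = 1/(2.8387 + 20.9613) = 0.04202
Lq = P₀·a^2·ρ / (2!(1-ρ)²) = 0.0420168 × 3.38085 × 0.919355 / (2 × 0.00650364) = 10.0403
Wq = Lq/λ = 10.0403/11.4 = 0.8807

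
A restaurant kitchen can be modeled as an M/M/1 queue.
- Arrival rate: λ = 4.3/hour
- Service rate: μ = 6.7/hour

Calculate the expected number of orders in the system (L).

ρ = λ/μ = 4.3/6.7 = 0.6418
For M/M/1: L = λ/(μ-λ)
L = 4.3/(6.7-4.3) = 4.3/2.40
L = 1.7917 orders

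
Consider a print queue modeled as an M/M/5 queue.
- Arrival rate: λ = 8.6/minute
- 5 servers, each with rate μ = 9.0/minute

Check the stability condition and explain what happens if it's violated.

Stability requires ρ = λ/(cμ) < 1
ρ = 8.6/(5 × 9.0) = 8.6/45.00 = 0.1911
Since 0.1911 < 1, the system is STABLE.
The servers are busy 19.11% of the time.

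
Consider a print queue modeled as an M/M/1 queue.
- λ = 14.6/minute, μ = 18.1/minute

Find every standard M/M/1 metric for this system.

Step 1: ρ = λ/μ = 14.6/18.1 = 0.8066
Step 2: L = λ/(μ-λ) = 14.6/3.50 = 4.1714
Step 3: Lq = λ²/(μ(μ-λ)) = 213.16/(18.1×3.50) = 3.3648
Step 4: W = 1/(μ-λ) = 1/3.50 = 0.28571
Step 5: Wq = λ/(μ(μ-λ)) = 14.6/(18.1×3.50) = 0.2305
Step 6: P(0) = 1-ρ = 0.1934
Verify: L = λW = 14.6×0.28571 = 4.1714 ✔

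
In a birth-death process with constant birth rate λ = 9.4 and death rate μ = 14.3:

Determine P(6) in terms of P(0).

For constant rates: P(n)/P(0) = (λ/μ)^n
P(6)/P(0) = (9.4/14.3)^6 = 0.65734^6 = 0.08068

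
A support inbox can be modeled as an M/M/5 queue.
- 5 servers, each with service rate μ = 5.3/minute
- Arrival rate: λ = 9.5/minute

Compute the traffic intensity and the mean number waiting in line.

Traffic intensity: ρ = λ/(cμ) = 9.5/(5×5.3) = 0.3585
Since ρ = 0.3585 < 1, system is stable.
Offered load a = λ/μ = cρ = 9.5/5.3 = 1.7925
P₀ = [ Σₙ₌₀^4 aⁿ/n! + a^5/(5!(1-ρ)) ]⁻¹
Σ = a^0/0! + a^1/1! + a^2/2! + a^3/3! + a^4/4! = 1.0000 + 1.7925 + 1.6064 + 0.9598 + 0.4301 = 5.7888
a^5/(5!(1-ρ)) = 18.5029/(120 × 0.6415) = 0.2404
P₀ = 1/(5.7888 + 0.2404) = 0.1659
Lq = P₀·a^5·ρ / (5!(1-ρ)²) = 0.16586 × 18.5029 × 0.35849 / (120 × 0.41153) = 0.02228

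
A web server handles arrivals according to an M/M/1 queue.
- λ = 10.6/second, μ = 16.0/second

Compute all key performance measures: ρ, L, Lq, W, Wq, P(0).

Step 1: ρ = λ/μ = 10.6/16.0 = 0.6625
Step 2: L = λ/(μ-λ) = 10.6/5.40 = 1.9630
Step 3: Lq = λ²/(μ(μ-λ)) = 112.36/(16.0×5.40) = 1.3005
Step 4: W = 1/(μ-λ) = 1/5.40 = 0.18519
Step 5: Wq = λ/(μ(μ-λ)) = 10.6/(16.0×5.40) = 0.1227
Step 6: P(0) = 1-ρ = 0.3375
Verify: L = λW = 10.6×0.18519 = 1.9630 ✔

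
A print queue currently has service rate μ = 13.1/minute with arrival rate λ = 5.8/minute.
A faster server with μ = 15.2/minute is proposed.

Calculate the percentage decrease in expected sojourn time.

System 1: ρ₁ = 5.8/13.1 = 0.4427, W₁ = 1/(13.1-5.8) = 0.1370
System 2: ρ₂ = 5.8/15.2 = 0.3816, W₂ = 1/(15.2-5.8) = 0.1064
Improvement: (W₁-W₂)/W₁ = (0.1370-0.1064)/0.1370 = 22.34%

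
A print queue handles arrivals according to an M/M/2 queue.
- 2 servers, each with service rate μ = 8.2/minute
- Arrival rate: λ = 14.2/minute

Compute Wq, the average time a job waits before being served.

Traffic intensity: ρ = λ/(cμ) = 14.2/(2×8.2) = 0.8659
Since ρ = 0.8659 < 1, system is stable.
Offered load a = λ/μ = cρ = 14.2/8.2 = 1.7317
P₀ = [ Σₙ₌₀^1 aⁿ/n! + a^2/(2!(1-ρ)) ]⁻¹
Σ = a^0/0! + a^1/1! = 1.0000 + 1.7317 = 2.7317
a^2/(2!(1-ρ)) = 2.99881/(2 × 0.134146) = 11.1774
P₀ = 1/(2.7317 + 11.1774) = 0.07190
Lq = P₀·a^2·ρ / (2!(1-ρ)²) = 0.071895 × 2.9988 × 0.86585 / (2 × 0.017995) = 5.1869
Wq = Lq/λ = 5.1869/14.2 = 0.3653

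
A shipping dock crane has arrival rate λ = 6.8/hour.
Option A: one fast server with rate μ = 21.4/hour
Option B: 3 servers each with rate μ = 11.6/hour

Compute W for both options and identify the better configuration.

Option A: single server μ = 21.4 (M/M/1)
  ρ_A = 6.8/21.4 = 0.3178
  W_A = 1/(μ-λ) = 1/(21.4-6.8) = 1/14.60 = 0.06849

Option B: 3 servers μ = 11.6 (M/M/3)
  ρ_B = λ/(cμ) = 6.8/(3×11.6) = 0.1954
  Offered load a = λ/μ = cρ = 6.8/11.6 = 0.5862
  P₀ = [ Σₙ₌₀^2 aⁿ/n! + a^3/(3!(1-ρ)) ]⁻¹
  Σ = a^0/0! + a^1/1! + a^2/2! = 1.0000 + 0.5862 + 0.1718 = 1.7580
  a^3/(3!(1-ρ)) = 0.20144/(6 × 0.80460) = 0.04173
  P₀ = 1/(1.7580 + 0.04173) = 0.5556
  Lq = P₀·a^3·ρ / (3!(1-ρ)²) = 0.555632 × 0.201443 × 0.195402 / (6 × 0.647377) = 0.005631
  Wq_B = Lq/λ = 0.00563068/6.8 = 0.000828041
  W_B = Wq_B + 1/μ = 0.000828041 + 0.0862069 = 0.08703

Since W_A = 0.06849 < W_B = 0.08703, Option A (single fast server) has the shorter time in system.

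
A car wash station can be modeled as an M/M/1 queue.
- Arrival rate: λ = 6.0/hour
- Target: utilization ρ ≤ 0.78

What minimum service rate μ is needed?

ρ = λ/μ, so μ = λ/ρ
μ ≥ 6.0/0.78 = 7.6923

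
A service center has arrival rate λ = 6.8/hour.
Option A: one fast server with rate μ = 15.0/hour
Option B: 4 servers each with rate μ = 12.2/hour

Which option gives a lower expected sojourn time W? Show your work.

Option A: single server μ = 15.0 (M/M/1)
  ρ_A = 6.8/15.0 = 0.4533
  W_A = 1/(μ-λ) = 1/(15.0-6.8) = 1/8.20 = 0.1220

Option B: 4 servers μ = 12.2 (M/M/4)
  ρ_B = λ/(cμ) = 6.8/(4×12.2) = 0.1393
  Offered load a = λ/μ = cρ = 6.8/12.2 = 0.5574
  P₀ = [ Σₙ₌₀^3 aⁿ/n! + a^4/(4!(1-ρ)) ]⁻¹
  Σ = a^0/0! + a^1/1! + a^2/2! + a^3/3! = 1.0000 + 0.5574 + 0.1553 + 0.02886 = 1.7416
  a^4/(4!(1-ρ)) = 0.09652/(24 × 0.8607) = 0.004673
  P₀ = 1/(1.74157 + 0.00467257) = 0.5727
  Lq = P₀·a^4·ρ / (4!(1-ρ)²) = 0.5727 × 0.09652 × 0.1393 / (24 × 0.7407) = 0.0004332
  Wq_B = Lq/λ = 0.0004332/6.8 = 0.00006371
  W_B = Wq_B + 1/μ = 0.00006371 + 0.08197 = 0.08203

Since W_B = 0.08203 < W_A = 0.1220, Option B (multiple servers) has the shorter time in system.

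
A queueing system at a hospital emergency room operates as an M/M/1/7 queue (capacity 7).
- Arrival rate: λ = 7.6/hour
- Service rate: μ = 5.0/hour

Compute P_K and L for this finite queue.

ρ = λ/μ = 7.6/5.0 = 1.5200
P₀ = (1-ρ)/(1-ρ^(K+1)) = (1-1.5200)/(1-1.5200^8) = -0.5200/-27.4937 = 0.01891
P_K = P₀×ρ^K = 0.01891 × 1.5200^7 = 0.01891 × 18.7458 = 0.3545
Blocking probability P_7 = 0.3545 (35.45%)
L = ρ[1 - (K+1)ρ^K + Kρ^(K+1)] / [(1-ρ)(1-ρ^(K+1))]
L = 1.5200 × (1 - 8×18.7458 + 7×28.4937) / ((1 - 1.5200) × (1 - 28.4937)) = 5.3679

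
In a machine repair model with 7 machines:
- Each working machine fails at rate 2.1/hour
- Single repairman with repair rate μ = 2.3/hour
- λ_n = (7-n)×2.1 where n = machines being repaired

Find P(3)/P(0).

P(3)/P(0) = ∏_{i=0}^{3-1} λ_i/μ_{i+1}
= (7-0)×2.1/2.3 × (7-1)×2.1/2.3 × (7-2)×2.1/2.3
= 159.8430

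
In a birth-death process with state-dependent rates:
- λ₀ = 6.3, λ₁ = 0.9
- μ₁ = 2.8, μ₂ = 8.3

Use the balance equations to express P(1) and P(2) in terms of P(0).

Balance equations:
State 0: λ₀P₀ = μ₁P₁ → P₁ = (λ₀/μ₁)P₀ = (6.3/2.8)P₀ = 2.2500P₀
State 1: P₂ = (λ₀λ₁)/(μ₁μ₂)P₀ = (6.3×0.9)/(2.8×8.3)P₀ = 0.2440P₀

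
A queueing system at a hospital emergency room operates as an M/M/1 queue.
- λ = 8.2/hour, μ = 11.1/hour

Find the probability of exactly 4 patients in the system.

ρ = λ/μ = 8.2/11.1 = 0.7387
P(n) = (1-ρ)ρⁿ
P(4) = (1-0.7387) × 0.7387^4
P(4) = 0.261300 × 0.297764
P(4) = 0.07781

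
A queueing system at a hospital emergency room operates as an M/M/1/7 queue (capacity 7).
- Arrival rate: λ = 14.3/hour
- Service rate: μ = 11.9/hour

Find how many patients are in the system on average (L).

ρ = λ/μ = 14.3/11.9 = 1.201681
P₀ = (1-ρ)/(1-ρ^(K+1)) = (1-1.201681)/(1-1.201681^8) = -0.201681/-3.34824 = 0.06023
P_K = P₀×ρ^K = 0.060235 × 1.201681^7 = 0.060235 × 3.6185 = 0.2180
L = ρ[1 - (K+1)ρ^K + Kρ^(K+1)] / [(1-ρ)(1-ρ^(K+1))]
L = 1.201681 × (1 - 8×3.618465 + 7×4.348240) / ((1 - 1.201681) × (1 - 4.348240)) = 4.4310 patients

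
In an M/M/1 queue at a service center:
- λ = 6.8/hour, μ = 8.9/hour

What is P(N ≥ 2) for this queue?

ρ = λ/μ = 6.8/8.9 = 0.76404
P(N ≥ n) = ρⁿ
P(N ≥ 2) = 0.76404^2
P(N ≥ 2) = 0.5838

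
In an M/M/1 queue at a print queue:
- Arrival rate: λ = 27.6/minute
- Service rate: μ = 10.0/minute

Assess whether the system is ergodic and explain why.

Stability requires ρ = λ/(cμ) < 1
ρ = 27.6/(1 × 10.0) = 27.6/10.00 = 2.7600
Since 2.7600 ≥ 1, the system is UNSTABLE.
Queue grows without bound. Need μ > λ = 27.6.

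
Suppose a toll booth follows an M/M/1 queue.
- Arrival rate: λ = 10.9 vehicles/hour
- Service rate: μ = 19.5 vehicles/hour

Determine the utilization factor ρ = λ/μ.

Server utilization: ρ = λ/μ
ρ = 10.9/19.5 = 0.5590
The server is busy 55.90% of the time.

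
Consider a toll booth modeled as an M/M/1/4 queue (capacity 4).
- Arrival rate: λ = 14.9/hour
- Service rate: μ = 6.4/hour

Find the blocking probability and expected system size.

ρ = λ/μ = 14.9/6.4 = 2.3281
P₀ = (1-ρ)/(1-ρ^(K+1)) = (1-2.3281)/(1-2.3281^5) = -1.3281/-67.3924 = 0.01971
P_K = P₀×ρ^K = 0.019707 × 2.3281^4 = 0.019707 × 29.3769 = 0.5789
Blocking probability P_4 = 0.5789 (57.89%)
L = ρ[1 - (K+1)ρ^K + Kρ^(K+1)] / [(1-ρ)(1-ρ^(K+1))]
L = 2.3281 × (1 - 5×29.3769 + 4×68.3924) / ((1 - 2.3281) × (1 - 68.3924)) = 3.3212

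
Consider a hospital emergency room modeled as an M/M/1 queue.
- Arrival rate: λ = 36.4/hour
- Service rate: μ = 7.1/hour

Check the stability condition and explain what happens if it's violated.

Stability requires ρ = λ/(cμ) < 1
ρ = 36.4/(1 × 7.1) = 36.4/7.10 = 5.1268
Since 5.1268 ≥ 1, the system is UNSTABLE.
Queue grows without bound. Need μ > λ = 36.4.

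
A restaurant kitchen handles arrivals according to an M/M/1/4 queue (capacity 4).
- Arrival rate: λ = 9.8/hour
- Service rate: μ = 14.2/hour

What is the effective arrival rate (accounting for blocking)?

ρ = λ/μ = 9.8/14.2 = 0.69014
P₀ = (1-ρ)/(1-ρ^(K+1)) = (1-0.69014)/(1-0.69014^5) = 0.3099/0.8434 = 0.3674
P_K = P₀×ρ^K = 0.36738 × 0.69014^4 = 0.36738 × 0.22686 = 0.08334
λ_eff = λ(1-P_K) = 9.8 × (1 - 0.08334) = 9.8 × 0.91666 = 8.9833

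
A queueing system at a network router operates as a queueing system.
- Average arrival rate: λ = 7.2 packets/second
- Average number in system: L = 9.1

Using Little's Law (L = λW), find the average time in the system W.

Little's Law: L = λW, so W = L/λ
W = 9.1/7.2 = 1.2639 seconds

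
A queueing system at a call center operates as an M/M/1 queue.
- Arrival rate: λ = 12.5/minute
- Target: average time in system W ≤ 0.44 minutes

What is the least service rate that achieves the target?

For M/M/1: W = 1/(μ-λ)
Need W ≤ 0.44, so 1/(μ-λ) ≤ 0.44
μ - λ ≥ 1/0.44 = 2.2727
μ ≥ 12.5 + 2.2727 = 14.7727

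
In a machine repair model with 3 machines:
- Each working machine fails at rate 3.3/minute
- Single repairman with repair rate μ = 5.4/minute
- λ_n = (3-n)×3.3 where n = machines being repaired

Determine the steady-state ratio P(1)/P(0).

P(1)/P(0) = ∏_{i=0}^{1-1} λ_i/μ_{i+1}
= (3-0)×3.3/5.4
= 1.8333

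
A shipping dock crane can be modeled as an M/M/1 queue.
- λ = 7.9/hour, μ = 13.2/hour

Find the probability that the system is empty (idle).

ρ = λ/μ = 7.9/13.2 = 0.5985
P(0) = 1 - ρ = 1 - 0.5985 = 0.4015
The server is idle 40.15% of the time.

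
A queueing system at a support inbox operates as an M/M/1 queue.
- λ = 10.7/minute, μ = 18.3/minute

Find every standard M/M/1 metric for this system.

Step 1: ρ = λ/μ = 10.7/18.3 = 0.5847
Step 2: L = λ/(μ-λ) = 10.7/7.60 = 1.4079
Step 3: Lq = λ²/(μ(μ-λ)) = 114.49/(18.3×7.60) = 0.8232
Step 4: W = 1/(μ-λ) = 1/7.60 = 0.13158
Step 5: Wq = λ/(μ(μ-λ)) = 10.7/(18.3×7.60) = 0.07693
Step 6: P(0) = 1-ρ = 0.4153
Verify: L = λW = 10.7×0.13158 = 1.4079 ✔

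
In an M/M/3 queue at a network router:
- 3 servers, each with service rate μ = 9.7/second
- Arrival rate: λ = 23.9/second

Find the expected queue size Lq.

Traffic intensity: ρ = λ/(cμ) = 23.9/(3×9.7) = 0.8213
Since ρ = 0.8213 < 1, system is stable.
Offered load a = λ/μ = cρ = 23.9/9.7 = 2.4639
P₀ = [ Σₙ₌₀^2 aⁿ/n! + a^3/(3!(1-ρ)) ]⁻¹
Σ = a^0/0! + a^1/1! + a^2/2! = 1.00000 + 2.46392 + 3.03544 = 6.4994
a^3/(3!(1-ρ)) = 14.9582/(6 × 0.178694) = 13.9514
P₀ = 1/(6.4994 + 13.9514) = 0.04890
Lq = P₀·a^3·ρ / (3!(1-ρ)²) = 0.048898 × 14.9582 × 0.82131 / (6 × 0.031932) = 3.1355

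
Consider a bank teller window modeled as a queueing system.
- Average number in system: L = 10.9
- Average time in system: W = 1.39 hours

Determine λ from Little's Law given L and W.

Little's Law: L = λW, so λ = L/W
λ = 10.9/1.39 = 7.8417 transactions/hour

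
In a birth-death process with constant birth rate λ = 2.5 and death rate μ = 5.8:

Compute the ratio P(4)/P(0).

For constant rates: P(n)/P(0) = (λ/μ)^n
P(4)/P(0) = (2.5/5.8)^4 = 0.43103^4 = 0.03452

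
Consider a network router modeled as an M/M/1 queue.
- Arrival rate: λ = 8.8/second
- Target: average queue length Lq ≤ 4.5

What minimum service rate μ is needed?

For M/M/1: Lq = λ²/(μ(μ-λ))
Need Lq ≤ 4.5, i.e. μ(μ-λ) ≥ λ²/4.5
μ² - 8.8μ - 77.44/4.5 ≥ 0  →  μ² - 8.8μ - 17.2089 ≥ 0
Quadratic formula (positive root): μ = [λ + √(λ² + 4×17.2089)]/2
Discriminant: 77.44 + 4×17.2089 = 146.2756, √146.2756 = 12.0944
μ ≥ (8.8 + 12.0944)/2 = 10.4472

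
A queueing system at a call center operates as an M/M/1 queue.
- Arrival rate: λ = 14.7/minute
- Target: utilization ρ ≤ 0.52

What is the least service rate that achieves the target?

ρ = λ/μ, so μ = λ/ρ
μ ≥ 14.7/0.52 = 28.2692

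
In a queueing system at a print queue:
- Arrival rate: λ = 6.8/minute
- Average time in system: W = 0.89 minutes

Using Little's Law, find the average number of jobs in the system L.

Little's Law: L = λW
L = 6.8 × 0.89 = 6.0520 jobs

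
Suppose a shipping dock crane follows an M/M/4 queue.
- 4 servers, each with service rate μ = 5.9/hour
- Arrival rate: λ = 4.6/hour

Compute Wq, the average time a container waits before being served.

Traffic intensity: ρ = λ/(cμ) = 4.6/(4×5.9) = 0.1949
Since ρ = 0.1949 < 1, system is stable.
Offered load a = λ/μ = cρ = 4.6/5.9 = 0.7797
P₀ = [ Σₙ₌₀^3 aⁿ/n! + a^4/(4!(1-ρ)) ]⁻¹
Σ = a^0/0! + a^1/1! + a^2/2! + a^3/3! = 1.0000 + 0.7797 + 0.3039 + 0.07899 = 2.1626
a^4/(4!(1-ρ)) = 0.3695/(24 × 0.8051) = 0.01912
P₀ = 1/(2.1626 + 0.01912) = 0.4584
Lq = P₀·a^4·ρ / (4!(1-ρ)²) = 0.4584 × 0.3695 × 0.1949 / (24 × 0.6482) = 0.002122
Wq = Lq/λ = 0.002122/4.6 = 0.0004613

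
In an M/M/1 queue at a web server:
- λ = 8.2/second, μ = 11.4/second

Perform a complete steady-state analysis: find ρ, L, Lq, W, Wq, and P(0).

Step 1: ρ = λ/μ = 8.2/11.4 = 0.7193
Step 2: L = λ/(μ-λ) = 8.2/3.20 = 2.5625
Step 3: Lq = λ²/(μ(μ-λ)) = 67.24/(11.4×3.20) = 1.8432
Step 4: W = 1/(μ-λ) = 1/3.20 = 0.3125
Step 5: Wq = λ/(μ(μ-λ)) = 8.2/(11.4×3.20) = 0.2248
Step 6: P(0) = 1-ρ = 0.2807
Verify: L = λW = 8.2×0.3125 = 2.5625 ✔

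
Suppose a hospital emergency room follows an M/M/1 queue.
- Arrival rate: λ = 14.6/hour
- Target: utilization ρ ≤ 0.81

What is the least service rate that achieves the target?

ρ = λ/μ, so μ = λ/ρ
μ ≥ 14.6/0.81 = 18.0247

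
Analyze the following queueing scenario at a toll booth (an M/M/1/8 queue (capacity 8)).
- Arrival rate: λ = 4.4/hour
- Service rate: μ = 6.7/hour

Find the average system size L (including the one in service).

ρ = λ/μ = 4.4/6.7 = 0.65672
P₀ = (1-ρ)/(1-ρ^(K+1)) = (1-0.65672)/(1-0.65672^9) = 0.3433/0.9773 = 0.3513
P_K = P₀×ρ^K = 0.3513 × 0.65672^8 = 0.3513 × 0.03460 = 0.01215
L = ρ[1 - (K+1)ρ^K + Kρ^(K+1)] / [(1-ρ)(1-ρ^(K+1))]
L = 0.65672 × (1 - 9×0.03460 + 8×0.02272) / ((1 - 0.65672) × (1 - 0.02272)) = 1.7038 vehicles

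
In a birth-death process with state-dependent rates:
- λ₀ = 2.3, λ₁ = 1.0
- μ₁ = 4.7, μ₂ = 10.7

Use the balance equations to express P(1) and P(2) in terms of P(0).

Balance equations:
State 0: λ₀P₀ = μ₁P₁ → P₁ = (λ₀/μ₁)P₀ = (2.3/4.7)P₀ = 0.4894P₀
State 1: P₂ = (λ₀λ₁)/(μ₁μ₂)P₀ = (2.3×1.0)/(4.7×10.7)P₀ = 0.04573P₀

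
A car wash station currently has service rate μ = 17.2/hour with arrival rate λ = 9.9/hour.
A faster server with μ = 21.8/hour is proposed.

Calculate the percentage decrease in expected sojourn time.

System 1: ρ₁ = 9.9/17.2 = 0.5756, W₁ = 1/(17.2-9.9) = 0.1370
System 2: ρ₂ = 9.9/21.8 = 0.4541, W₂ = 1/(21.8-9.9) = 0.08403
Improvement: (W₁-W₂)/W₁ = (0.1370-0.08403)/0.1370 = 38.66%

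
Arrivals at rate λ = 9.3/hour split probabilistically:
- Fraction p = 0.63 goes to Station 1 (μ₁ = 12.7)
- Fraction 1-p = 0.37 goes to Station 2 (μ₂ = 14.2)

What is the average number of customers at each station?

Effective rates: λ₁ = 9.3×0.63 = 5.859, λ₂ = 9.3×0.37 = 3.441
Station 1: ρ₁ = 5.859/12.7 = 0.46134, L₁ = ρ₁/(1-ρ₁) = 0.46134/(1-0.46134) = 0.8565
Station 2: ρ₂ = 3.441/14.2 = 0.2423, L₂ = ρ₂/(1-ρ₂) = 0.2423/(1-0.2423) = 0.3198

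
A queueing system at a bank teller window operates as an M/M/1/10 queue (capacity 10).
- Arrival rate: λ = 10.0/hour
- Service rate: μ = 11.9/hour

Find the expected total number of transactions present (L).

ρ = λ/μ = 10.0/11.9 = 0.840336
P₀ = (1-ρ)/(1-ρ^(K+1)) = (1-0.840336)/(1-0.840336^11) = 0.15966/0.85244 = 0.1873
P_K = P₀×ρ^K = 0.1873 × 0.840336^10 = 0.1873 × 0.1756 = 0.03289
L = ρ[1 - (K+1)ρ^K + Kρ^(K+1)] / [(1-ρ)(1-ρ^(K+1))]
L = 0.840336 × (1 - 11×0.1756021 + 10×0.1475648) / ((1 - 0.840336) × (1 - 0.1475648)) = 3.3589 transactions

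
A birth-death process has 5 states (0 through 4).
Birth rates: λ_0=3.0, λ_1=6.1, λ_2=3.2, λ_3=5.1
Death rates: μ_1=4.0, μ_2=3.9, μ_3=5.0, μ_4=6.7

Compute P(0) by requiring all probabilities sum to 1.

Ratios P(n)/P(0) = (λ₀···λₙ₋₁)/(μ₁···μₙ):
P(1)/P(0) = (3.0)/(4.0) = 0.750000
P(2)/P(0) = (3.0×6.1)/(4.0×3.9) = 1.17308
P(3)/P(0) = (3.0×6.1×3.2)/(4.0×3.9×5.0) = 0.750769
P(4)/P(0) = (3.0×6.1×3.2×5.1)/(4.0×3.9×5.0×6.7) = 0.571481

Normalization: ∑ P(n) = 1
P(0) × (1.00000 + 0.750000 + 1.17308 + 0.750769 + 0.571481) = 1
P(0) × 4.2453 = 1
P(0) = 1/4.2453 = 0.2356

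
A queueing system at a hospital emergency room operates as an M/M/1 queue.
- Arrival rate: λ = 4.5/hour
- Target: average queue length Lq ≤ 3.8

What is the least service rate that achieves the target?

For M/M/1: Lq = λ²/(μ(μ-λ))
Need Lq ≤ 3.8, i.e. μ(μ-λ) ≥ λ²/3.8
μ² - 4.5μ - 20.25/3.8 ≥ 0  →  μ² - 4.5μ - 5.32895 ≥ 0
Quadratic formula (positive root): μ = [λ + √(λ² + 4×5.32895)]/2
Discriminant: 20.25 + 4×5.32895 = 41.5658, √41.5658 = 6.4472
μ ≥ (4.5 + 6.4472)/2 = 5.4736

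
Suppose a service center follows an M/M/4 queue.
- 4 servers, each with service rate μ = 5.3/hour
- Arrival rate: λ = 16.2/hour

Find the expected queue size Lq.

Traffic intensity: ρ = λ/(cμ) = 16.2/(4×5.3) = 0.7642
Since ρ = 0.7642 < 1, system is stable.
Offered load a = λ/μ = cρ = 16.2/5.3 = 3.0566
P₀ = [ Σₙ₌₀^3 aⁿ/n! + a^4/(4!(1-ρ)) ]⁻¹
Σ = a^0/0! + a^1/1! + a^2/2! + a^3/3! = 1.0000 + 3.0566 + 4.6714 + 4.7596 = 13.4876
a^4/(4!(1-ρ)) = 87.2884/(24 × 0.235849) = 15.4210
P₀ = 1/(13.4876 + 15.4210) = 0.03459
Lq = P₀·a^4·ρ / (4!(1-ρ)²) = 0.034592 × 87.2884 × 0.76415 / (24 × 0.055625) = 1.7283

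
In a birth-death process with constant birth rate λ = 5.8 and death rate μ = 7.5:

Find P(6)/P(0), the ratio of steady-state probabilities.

For constant rates: P(n)/P(0) = (λ/μ)^n
P(6)/P(0) = (5.8/7.5)^6 = 0.77333^6 = 0.2139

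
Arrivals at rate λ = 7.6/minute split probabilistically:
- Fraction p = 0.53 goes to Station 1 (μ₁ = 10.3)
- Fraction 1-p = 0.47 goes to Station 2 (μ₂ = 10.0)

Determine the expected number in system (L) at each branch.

Effective rates: λ₁ = 7.6×0.53 = 4.028, λ₂ = 7.6×0.47 = 3.572
Station 1: ρ₁ = 4.028/10.3 = 0.39107, L₁ = ρ₁/(1-ρ₁) = 0.39107/(1-0.39107) = 0.6422
Station 2: ρ₂ = 3.572/10.0 = 0.3572, L₂ = ρ₂/(1-ρ₂) = 0.3572/(1-0.3572) = 0.5557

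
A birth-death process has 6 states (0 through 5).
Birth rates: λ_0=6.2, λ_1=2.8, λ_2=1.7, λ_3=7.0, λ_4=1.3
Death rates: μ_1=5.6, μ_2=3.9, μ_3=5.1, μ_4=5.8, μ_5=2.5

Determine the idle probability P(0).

Ratios P(n)/P(0) = (λ₀···λₙ₋₁)/(μ₁···μₙ):
P(1)/P(0) = (6.2)/(5.6) = 1.1071
P(2)/P(0) = (6.2×2.8)/(5.6×3.9) = 0.79487
P(3)/P(0) = (6.2×2.8×1.7)/(5.6×3.9×5.1) = 0.26496
P(4)/P(0) = (6.2×2.8×1.7×7.0)/(5.6×3.9×5.1×5.8) = 0.31978
P(5)/P(0) = (6.2×2.8×1.7×7.0×1.3)/(5.6×3.9×5.1×5.8×2.5) = 0.16628

Normalization: ∑ P(n) = 1
P(0) × (1.0000 + 1.1071 + 0.79487 + 0.26496 + 0.31978 + 0.16628) = 1
P(0) × 3.6530 = 1
P(0) = 1/3.6530 = 0.2737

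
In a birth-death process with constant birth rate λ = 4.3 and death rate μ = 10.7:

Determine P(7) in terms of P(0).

For constant rates: P(n)/P(0) = (λ/μ)^n
P(7)/P(0) = (4.3/10.7)^7 = 0.40187^7 = 0.001693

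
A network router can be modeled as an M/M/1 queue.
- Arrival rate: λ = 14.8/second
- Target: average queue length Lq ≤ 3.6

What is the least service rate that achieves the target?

For M/M/1: Lq = λ²/(μ(μ-λ))
Need Lq ≤ 3.6, i.e. μ(μ-λ) ≥ λ²/3.6
μ² - 14.8μ - 219.04/3.6 ≥ 0  →  μ² - 14.8μ - 60.8444444 ≥ 0
Quadratic formula (positive root): μ = [λ + √(λ² + 4×60.8444444)]/2
Discriminant: 219.04 + 4×60.8444444 = 462.417778, √462.417778 = 21.503901
μ ≥ (14.8 + 21.503901)/2 = 18.1520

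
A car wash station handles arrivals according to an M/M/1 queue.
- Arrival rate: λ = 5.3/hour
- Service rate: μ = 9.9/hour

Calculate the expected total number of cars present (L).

ρ = λ/μ = 5.3/9.9 = 0.5354
For M/M/1: L = λ/(μ-λ)
L = 5.3/(9.9-5.3) = 5.3/4.60
L = 1.1522 cars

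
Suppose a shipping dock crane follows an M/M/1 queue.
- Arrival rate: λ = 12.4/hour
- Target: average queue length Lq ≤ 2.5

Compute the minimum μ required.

For M/M/1: Lq = λ²/(μ(μ-λ))
Need Lq ≤ 2.5, i.e. μ(μ-λ) ≥ λ²/2.5
μ² - 12.4μ - 153.76/2.5 ≥ 0  →  μ² - 12.4μ - 61.5040 ≥ 0
Quadratic formula (positive root): μ = [λ + √(λ² + 4×61.5040)]/2
Discriminant: 153.76 + 4×61.5040 = 399.7760, √399.7760 = 19.9944
μ ≥ (12.4 + 19.9944)/2 = 16.1972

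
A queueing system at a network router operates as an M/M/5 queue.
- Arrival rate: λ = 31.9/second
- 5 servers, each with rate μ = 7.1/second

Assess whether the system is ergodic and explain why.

Stability requires ρ = λ/(cμ) < 1
ρ = 31.9/(5 × 7.1) = 31.9/35.50 = 0.8986
Since 0.8986 < 1, the system is STABLE.
The servers are busy 89.86% of the time.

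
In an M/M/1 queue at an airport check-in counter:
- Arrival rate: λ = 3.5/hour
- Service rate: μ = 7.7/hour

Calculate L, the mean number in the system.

ρ = λ/μ = 3.5/7.7 = 0.4545
For M/M/1: L = λ/(μ-λ)
L = 3.5/(7.7-3.5) = 3.5/4.20
L = 0.8333 passengers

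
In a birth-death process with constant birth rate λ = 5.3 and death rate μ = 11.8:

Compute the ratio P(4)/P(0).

For constant rates: P(n)/P(0) = (λ/μ)^n
P(4)/P(0) = (5.3/11.8)^4 = 0.44915^4 = 0.04070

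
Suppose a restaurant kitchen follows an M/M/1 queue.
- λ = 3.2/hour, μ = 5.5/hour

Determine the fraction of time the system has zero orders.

ρ = λ/μ = 3.2/5.5 = 0.5818
P(0) = 1 - ρ = 1 - 0.5818 = 0.4182
The server is idle 41.82% of the time.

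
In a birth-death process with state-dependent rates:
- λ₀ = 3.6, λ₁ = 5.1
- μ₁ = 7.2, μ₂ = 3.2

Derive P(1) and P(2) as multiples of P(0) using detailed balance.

Balance equations:
State 0: λ₀P₀ = μ₁P₁ → P₁ = (λ₀/μ₁)P₀ = (3.6/7.2)P₀ = 0.5000P₀
State 1: P₂ = (λ₀λ₁)/(μ₁μ₂)P₀ = (3.6×5.1)/(7.2×3.2)P₀ = 0.7969P₀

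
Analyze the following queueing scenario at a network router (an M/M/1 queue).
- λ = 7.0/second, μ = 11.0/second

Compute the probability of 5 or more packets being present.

ρ = λ/μ = 7.0/11.0 = 0.6364
P(N ≥ n) = ρⁿ
P(N ≥ 5) = 0.6364^5
P(N ≥ 5) = 0.1044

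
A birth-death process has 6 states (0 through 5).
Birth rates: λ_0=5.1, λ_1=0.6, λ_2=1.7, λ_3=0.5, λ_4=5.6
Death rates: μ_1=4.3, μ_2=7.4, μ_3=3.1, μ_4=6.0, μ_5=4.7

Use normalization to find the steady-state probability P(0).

Ratios P(n)/P(0) = (λ₀···λₙ₋₁)/(μ₁···μₙ):
P(1)/P(0) = (5.1)/(4.3) = 1.18605
P(2)/P(0) = (5.1×0.6)/(4.3×7.4) = 0.0961659
P(3)/P(0) = (5.1×0.6×1.7)/(4.3×7.4×3.1) = 0.0527362
P(4)/P(0) = (5.1×0.6×1.7×0.5)/(4.3×7.4×3.1×6.0) = 0.00439468
P(5)/P(0) = (5.1×0.6×1.7×0.5×5.6)/(4.3×7.4×3.1×6.0×4.7) = 0.00523621

Normalization: ∑ P(n) = 1
P(0) × (1.00000 + 1.18605 + 0.0961659 + 0.0527362 + 0.00439468 + 0.00523621) = 1
P(0) × 2.3446 = 1
P(0) = 1/2.3446 = 0.4265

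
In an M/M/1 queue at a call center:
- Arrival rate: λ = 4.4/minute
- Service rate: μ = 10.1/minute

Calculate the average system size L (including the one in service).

ρ = λ/μ = 4.4/10.1 = 0.4356
For M/M/1: L = λ/(μ-λ)
L = 4.4/(10.1-4.4) = 4.4/5.70
L = 0.7719 calls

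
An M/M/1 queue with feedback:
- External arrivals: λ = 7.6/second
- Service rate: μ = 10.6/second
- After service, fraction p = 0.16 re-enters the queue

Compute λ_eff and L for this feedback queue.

Effective arrival rate: λ_eff = λ/(1-p) = 7.6/(1-0.16) = 7.6/0.84 = 9.04762
ρ = λ_eff/μ = 9.04762/10.6 = 0.853549
L = ρ/(1-ρ) = 0.853549/(1-0.853549) = 5.8282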